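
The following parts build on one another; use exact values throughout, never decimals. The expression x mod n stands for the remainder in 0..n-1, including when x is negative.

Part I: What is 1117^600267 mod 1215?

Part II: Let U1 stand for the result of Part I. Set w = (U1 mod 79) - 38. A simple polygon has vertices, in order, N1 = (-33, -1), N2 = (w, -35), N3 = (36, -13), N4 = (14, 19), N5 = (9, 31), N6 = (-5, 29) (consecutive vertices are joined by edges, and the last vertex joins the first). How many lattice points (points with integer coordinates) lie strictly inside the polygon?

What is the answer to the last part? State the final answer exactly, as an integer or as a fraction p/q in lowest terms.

Part I: squarings mod 1215: 1117^1=1117, 1117^2=1099, 1117^4=91, 1117^8=991, 1117^16=361, 1117^32=316, 1117^64=226, 1117^128=46, 1117^256=901, 1117^512=181, 1117^1024=1171, 1117^2048=721, 1117^4096=1036, 1117^8192=451, 1117^16384=496, 1117^32768=586, 1117^65536=766, 1117^131072=1126, 1117^262144=631, 1117^524288=856; 1117^600267 = 1117^1 * 1117^2 * 1117^8 * 1117^64 * 1117^128 * 1117^2048 * 1117^8192 * 1117^65536 * 1117^524288 = 433 (mod 1215); answer 433
Part II: U1 = 433; w = 0; cross terms: (-33*-35 - 0*-1)=1155, (0*-13 - 36*-35)=1260, (36*19 - 14*-13)=866, (14*31 - 9*19)=263, (9*29 - -5*31)=416, (-5*-1 - -33*29)=962; twice the area = |4922| = 4922; area = 2461; boundary points = 1 + 2 + 2 + 1 + 2 + 2 = 10; strictly interior points = area - boundary/2 + 1 = 2457; answer 2457

2457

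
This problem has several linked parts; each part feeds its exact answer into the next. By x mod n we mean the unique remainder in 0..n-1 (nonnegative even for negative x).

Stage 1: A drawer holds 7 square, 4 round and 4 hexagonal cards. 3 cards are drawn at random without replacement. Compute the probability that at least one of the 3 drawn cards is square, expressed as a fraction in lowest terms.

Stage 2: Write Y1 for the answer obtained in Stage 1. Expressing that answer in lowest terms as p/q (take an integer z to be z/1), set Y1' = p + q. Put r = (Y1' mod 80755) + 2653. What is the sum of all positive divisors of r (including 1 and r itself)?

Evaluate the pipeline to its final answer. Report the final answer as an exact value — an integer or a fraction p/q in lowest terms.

Stage 1: total draws C(15,3) = 455; complement C(8,3) = 56; favorable 455 - 56 = 399; P = 57/65; answer 57/65
Stage 2: Y1 = 57/65; threaded value p + q = 122; r = 2775; 2775 = 3 * 5^2 * 37; sigma = (1 + 3) * (1 + 5 + 25) * (1 + 37) = 4 * 31 * 38 = 4712; answer 4712

4712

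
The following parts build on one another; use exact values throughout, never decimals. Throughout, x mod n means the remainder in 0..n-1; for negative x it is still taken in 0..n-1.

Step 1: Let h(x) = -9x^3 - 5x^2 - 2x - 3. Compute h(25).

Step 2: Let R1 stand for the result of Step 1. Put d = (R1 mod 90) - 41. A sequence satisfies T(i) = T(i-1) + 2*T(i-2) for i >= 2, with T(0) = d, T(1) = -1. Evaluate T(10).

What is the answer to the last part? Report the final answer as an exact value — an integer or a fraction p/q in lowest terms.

-8549

Step 1: -9*(25)^3 - 5*(25)^2 - 2*(25)^1 - 3 = (-140625) + (-3125) + (-50) + (-3) = -143803; answer -143803
Step 2: R1 = -143803; d = -24; T(2) = 1*(-1) + 2*(-24) = -49; iterating: T(2)=-49, T(3)=-51, T(4)=-149, T(5)=-251, T(6)=-549, T(7)=-1051, T(8)=-2149, T(9)=-4251, T(10)=-8549; answer -8549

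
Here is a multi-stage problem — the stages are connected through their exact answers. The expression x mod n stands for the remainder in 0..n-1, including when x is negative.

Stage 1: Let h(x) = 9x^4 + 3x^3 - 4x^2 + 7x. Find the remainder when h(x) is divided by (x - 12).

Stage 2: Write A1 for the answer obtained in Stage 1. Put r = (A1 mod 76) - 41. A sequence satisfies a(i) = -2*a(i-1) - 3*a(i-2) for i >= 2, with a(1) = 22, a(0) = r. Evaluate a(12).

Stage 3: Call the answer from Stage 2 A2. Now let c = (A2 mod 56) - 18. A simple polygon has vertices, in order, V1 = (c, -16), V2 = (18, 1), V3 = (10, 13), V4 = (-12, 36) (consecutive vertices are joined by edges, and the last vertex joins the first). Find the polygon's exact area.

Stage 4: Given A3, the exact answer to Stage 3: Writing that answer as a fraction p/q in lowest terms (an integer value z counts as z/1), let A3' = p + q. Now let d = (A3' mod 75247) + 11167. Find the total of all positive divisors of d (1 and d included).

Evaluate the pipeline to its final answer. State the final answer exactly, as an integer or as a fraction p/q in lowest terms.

Stage 1: remainder = value at the root: 9*(12)^4 + 3*(12)^3 - 4*(12)^2 + 7*(12)^1 = (186624) + (5184) + (-576) + (84) = 191316; answer 191316
Stage 2: A1 = 191316; r = -17; a(2) = -2*(22) - 3*(-17) = 7; iterating: a(2)=7, a(3)=-80, a(4)=139, a(5)=-38, a(6)=-341, a(7)=796, a(8)=-569, a(9)=-1250, a(10)=4207, a(11)=-4664, a(12)=-3293; answer -3293
Stage 3: A2 = -3293; c = -7; cross terms: (-7*1 - 18*-16)=281, (18*13 - 10*1)=224, (10*36 - -12*13)=516, (-12*-16 - -7*36)=444; twice the area = |1465| = 1465; area = 1465/2; answer 1465/2
Stage 4: A3 = 1465/2; threaded value p + q = 1467; d = 12634; 12634 = 2 * 6317; sigma = (1 + 2) * (1 + 6317) = 3 * 6318 = 18954; answer 18954

18954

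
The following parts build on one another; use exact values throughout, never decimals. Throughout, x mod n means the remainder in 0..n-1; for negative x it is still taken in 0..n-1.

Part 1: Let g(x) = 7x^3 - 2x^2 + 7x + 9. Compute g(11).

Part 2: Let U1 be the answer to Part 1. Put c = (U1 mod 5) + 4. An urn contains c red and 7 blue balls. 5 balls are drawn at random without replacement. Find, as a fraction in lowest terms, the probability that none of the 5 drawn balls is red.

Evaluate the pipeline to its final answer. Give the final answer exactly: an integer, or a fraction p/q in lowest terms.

Part 1: 7*(11)^3 - 2*(11)^2 + 7*(11)^1 + 9 = (9317) + (-242) + (77) + (9) = 9161; answer 9161
Part 2: U1 = 9161; c = 5; total draws C(12,5) = 792; favorable C(7,5) = 21; P = 7/264; answer 7/264

7/264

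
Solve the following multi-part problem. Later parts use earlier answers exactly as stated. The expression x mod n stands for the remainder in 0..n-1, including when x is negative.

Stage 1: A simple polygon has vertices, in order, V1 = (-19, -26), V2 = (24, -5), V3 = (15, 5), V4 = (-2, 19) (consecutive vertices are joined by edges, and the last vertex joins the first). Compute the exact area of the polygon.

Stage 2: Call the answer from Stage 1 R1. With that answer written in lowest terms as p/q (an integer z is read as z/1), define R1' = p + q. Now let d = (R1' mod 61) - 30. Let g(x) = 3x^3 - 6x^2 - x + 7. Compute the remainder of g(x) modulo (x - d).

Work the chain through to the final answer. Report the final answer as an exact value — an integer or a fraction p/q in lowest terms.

-4701

Stage 1: cross terms: (-19*-5 - 24*-26)=719, (24*5 - 15*-5)=195, (15*19 - -2*5)=295, (-2*-26 - -19*19)=413; twice the area = |1622| = 1622; area = 811; answer 811
Stage 2: R1 = 811; threaded value p + q = 812; d = -11; remainder = value at the root: 3*(-11)^3 - 6*(-11)^2 - 1*(-11)^1 + 7 = (-3993) + (-726) + (11) + (7) = -4701; answer -4701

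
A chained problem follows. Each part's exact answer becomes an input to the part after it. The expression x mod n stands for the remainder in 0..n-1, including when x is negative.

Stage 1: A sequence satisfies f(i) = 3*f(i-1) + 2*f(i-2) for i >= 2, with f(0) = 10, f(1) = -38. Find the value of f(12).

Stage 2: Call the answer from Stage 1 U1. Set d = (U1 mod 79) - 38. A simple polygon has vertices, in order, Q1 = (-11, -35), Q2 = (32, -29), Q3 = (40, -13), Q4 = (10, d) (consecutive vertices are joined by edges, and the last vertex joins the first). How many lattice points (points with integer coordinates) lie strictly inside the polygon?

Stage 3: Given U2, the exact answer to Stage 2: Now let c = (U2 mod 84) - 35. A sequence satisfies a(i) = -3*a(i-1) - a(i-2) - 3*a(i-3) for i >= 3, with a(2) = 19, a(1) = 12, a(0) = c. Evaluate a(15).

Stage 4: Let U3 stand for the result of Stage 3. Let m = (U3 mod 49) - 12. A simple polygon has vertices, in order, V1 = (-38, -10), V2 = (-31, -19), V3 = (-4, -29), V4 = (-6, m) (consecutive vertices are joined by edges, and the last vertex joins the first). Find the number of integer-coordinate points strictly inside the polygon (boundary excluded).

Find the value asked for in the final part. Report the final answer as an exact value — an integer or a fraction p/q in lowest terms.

1120

Stage 1: f(2) = 3*(-38) + 2*(10) = -94; iterating: f(2)=-94, f(3)=-358, f(4)=-1262, f(5)=-4502, f(6)=-16030, f(7)=-57094, f(8)=-203342, f(9)=-724214, f(10)=-2579326, f(11)=-9186406, f(12)=-32717870; answer -32717870
Stage 2: U1 = -32717870; d = 21; cross terms: (-11*-29 - 32*-35)=1439, (32*-13 - 40*-29)=744, (40*21 - 10*-13)=970, (10*-35 - -11*21)=-119; twice the area = |3034| = 3034; area = 1517; boundary points = 1 + 8 + 2 + 7 = 18; strictly interior points = area - boundary/2 + 1 = 1509; answer 1509
Stage 3: U2 = 1509; c = 46; a(3) = -3*(19) - 1*(12) - 3*(46) = -207; iterating: a(3)=-207, a(4)=566, a(5)=-1548, a(6)=4699, a(7)=-14247, a(8)=42686, a(9)=-127908, a(10)=383779, a(11)=-1151487, a(12)=3454406, a(13)=-10363068, a(14)=31089259, a(15)=-93267927; answer -93267927
Stage 4: U3 = -93267927; m = 33; cross terms: (-38*-19 - -31*-10)=412, (-31*-29 - -4*-19)=823, (-4*33 - -6*-29)=-306, (-6*-10 - -38*33)=1314; twice the area = |2243| = 2243; area = 2243/2; boundary points = 1 + 1 + 2 + 1 = 5; strictly interior points = area - boundary/2 + 1 = 1120; answer 1120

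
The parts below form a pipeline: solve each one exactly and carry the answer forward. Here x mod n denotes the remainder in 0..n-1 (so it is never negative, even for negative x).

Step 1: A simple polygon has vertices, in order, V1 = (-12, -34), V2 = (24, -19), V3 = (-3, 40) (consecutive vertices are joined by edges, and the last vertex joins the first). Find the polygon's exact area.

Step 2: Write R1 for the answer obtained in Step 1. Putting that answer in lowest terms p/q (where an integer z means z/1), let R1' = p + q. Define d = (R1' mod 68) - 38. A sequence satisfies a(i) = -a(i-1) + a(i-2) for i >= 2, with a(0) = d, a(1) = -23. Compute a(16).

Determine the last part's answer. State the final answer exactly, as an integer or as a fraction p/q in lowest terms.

8671

Step 1: cross terms: (-12*-19 - 24*-34)=1044, (24*40 - -3*-19)=903, (-3*-34 - -12*40)=582; twice the area = |2529| = 2529; area = 2529/2; answer 2529/2
Step 2: R1 = 2529/2; threaded value p + q = 2531; d = -23; a(2) = -1*(-23) + 1*(-23) = 0; iterating: a(2)=0, a(3)=-23, a(4)=23, a(5)=-46, a(6)=69, a(7)=-115, a(8)=184, a(9)=-299, a(10)=483, a(11)=-782, a(12)=1265, a(13)=-2047, a(14)=3312, a(15)=-5359, a(16)=8671; answer 8671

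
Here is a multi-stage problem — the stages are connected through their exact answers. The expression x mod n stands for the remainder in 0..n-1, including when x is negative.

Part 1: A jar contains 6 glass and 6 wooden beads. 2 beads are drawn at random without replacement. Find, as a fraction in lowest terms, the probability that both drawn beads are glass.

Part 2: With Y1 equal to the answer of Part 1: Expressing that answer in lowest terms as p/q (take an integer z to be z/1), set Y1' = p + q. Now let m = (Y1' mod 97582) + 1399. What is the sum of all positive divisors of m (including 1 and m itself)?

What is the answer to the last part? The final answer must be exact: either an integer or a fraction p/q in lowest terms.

2304

Part 1: total draws C(12,2) = 66; favorable C(6,2) = 15; P = 5/22; answer 5/22
Part 2: Y1 = 5/22; threaded value p + q = 27; m = 1426; 1426 = 2 * 23 * 31; sigma = (1 + 2) * (1 + 23) * (1 + 31) = 3 * 24 * 32 = 2304; answer 2304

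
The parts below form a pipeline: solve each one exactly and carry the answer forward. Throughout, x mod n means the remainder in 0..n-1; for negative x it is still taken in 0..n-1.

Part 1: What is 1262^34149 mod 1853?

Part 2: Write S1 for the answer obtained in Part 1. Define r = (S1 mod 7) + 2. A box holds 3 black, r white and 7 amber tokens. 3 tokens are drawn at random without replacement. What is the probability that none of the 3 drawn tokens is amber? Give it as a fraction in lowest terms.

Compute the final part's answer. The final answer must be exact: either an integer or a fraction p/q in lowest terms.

Part 1: squarings mod 1853: 1262^1=1262, 1262^2=917, 1262^4=1480, 1262^8=154, 1262^16=1480, 1262^32=154, 1262^64=1480, 1262^128=154, 1262^256=1480, 1262^512=154, 1262^1024=1480, 1262^2048=154, 1262^4096=1480, 1262^8192=154, 1262^16384=1480, 1262^32768=154; 1262^34149 = 1262^1 * 1262^4 * 1262^32 * 1262^64 * 1262^256 * 1262^1024 * 1262^32768 = 1636 (mod 1853); answer 1636
Part 2: S1 = 1636; r = 7; total draws C(17,3) = 680; favorable C(10,3) = 120; P = 3/17; answer 3/17

3/17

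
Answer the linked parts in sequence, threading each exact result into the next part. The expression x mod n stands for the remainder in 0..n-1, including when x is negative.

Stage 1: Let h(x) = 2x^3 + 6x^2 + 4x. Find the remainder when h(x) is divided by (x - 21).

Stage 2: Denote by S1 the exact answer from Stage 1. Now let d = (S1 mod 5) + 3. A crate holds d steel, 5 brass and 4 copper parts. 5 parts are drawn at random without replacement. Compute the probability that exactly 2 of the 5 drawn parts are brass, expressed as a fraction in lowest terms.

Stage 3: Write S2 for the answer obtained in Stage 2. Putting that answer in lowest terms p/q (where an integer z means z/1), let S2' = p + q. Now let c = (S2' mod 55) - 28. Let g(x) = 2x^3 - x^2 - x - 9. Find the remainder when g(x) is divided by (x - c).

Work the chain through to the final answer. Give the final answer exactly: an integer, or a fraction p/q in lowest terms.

Stage 1: remainder = value at the root: 2*(21)^3 + 6*(21)^2 + 4*(21)^1 = (18522) + (2646) + (84) = 21252; answer 21252
Stage 2: S1 = 21252; d = 5; total draws C(14,5) = 2002; favorable C(5,2)*C(9,3) = 840; P = 60/143; answer 60/143
Stage 3: S2 = 60/143; threaded value p + q = 203; c = 10; remainder = value at the root: 2*(10)^3 - 1*(10)^2 - 1*(10)^1 - 9 = (2000) + (-100) + (-10) + (-9) = 1881; answer 1881

1881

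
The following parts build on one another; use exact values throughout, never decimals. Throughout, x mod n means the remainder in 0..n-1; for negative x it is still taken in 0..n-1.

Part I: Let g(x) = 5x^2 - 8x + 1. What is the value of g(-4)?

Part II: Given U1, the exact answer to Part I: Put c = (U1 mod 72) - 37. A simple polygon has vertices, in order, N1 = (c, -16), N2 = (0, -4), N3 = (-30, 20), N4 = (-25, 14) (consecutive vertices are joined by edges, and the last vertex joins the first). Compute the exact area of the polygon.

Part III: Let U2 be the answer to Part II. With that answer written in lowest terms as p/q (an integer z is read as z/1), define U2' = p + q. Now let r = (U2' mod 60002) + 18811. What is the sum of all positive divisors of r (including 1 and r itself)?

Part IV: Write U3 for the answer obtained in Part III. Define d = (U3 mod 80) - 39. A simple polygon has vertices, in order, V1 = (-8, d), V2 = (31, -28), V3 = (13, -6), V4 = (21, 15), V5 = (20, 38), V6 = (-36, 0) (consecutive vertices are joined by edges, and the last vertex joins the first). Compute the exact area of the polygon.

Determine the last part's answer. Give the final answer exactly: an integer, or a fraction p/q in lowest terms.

993

Part I: 5*(-4)^2 - 8*(-4)^1 + 1 = (80) + (32) + (1) = 113; answer 113
Part II: U1 = 113; c = 4; cross terms: (4*-4 - 0*-16)=-16, (0*20 - -30*-4)=-120, (-30*14 - -25*20)=80, (-25*-16 - 4*14)=344; twice the area = |288| = 288; area = 144; answer 144
Part III: U2 = 144; threaded value p + q = 145; r = 18956; 18956 = 2^2 * 7 * 677; sigma = (1 + 2 + 4) * (1 + 7) * (1 + 677) = 7 * 8 * 678 = 37968; answer 37968
Part IV: U3 = 37968; d = 9; cross terms: (-8*-28 - 31*9)=-55, (31*-6 - 13*-28)=178, (13*15 - 21*-6)=321, (21*38 - 20*15)=498, (20*0 - -36*38)=1368, (-36*9 - -8*0)=-324; twice the area = |1986| = 1986; area = 993; answer 993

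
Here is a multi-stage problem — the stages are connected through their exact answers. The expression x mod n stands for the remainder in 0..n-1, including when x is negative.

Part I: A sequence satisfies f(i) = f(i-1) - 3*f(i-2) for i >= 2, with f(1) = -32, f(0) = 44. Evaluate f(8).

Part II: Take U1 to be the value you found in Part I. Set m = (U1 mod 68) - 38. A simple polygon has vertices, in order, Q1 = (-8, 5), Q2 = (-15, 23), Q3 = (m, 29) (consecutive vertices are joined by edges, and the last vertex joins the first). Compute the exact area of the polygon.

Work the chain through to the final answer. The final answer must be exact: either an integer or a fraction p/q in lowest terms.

42

Part I: f(2) = 1*(-32) - 3*(44) = -164; iterating: f(2)=-164, f(3)=-68, f(4)=424, f(5)=628, f(6)=-644, f(7)=-2528, f(8)=-596; answer -596
Part II: U1 = -596; m = -22; cross terms: (-8*23 - -15*5)=-109, (-15*29 - -22*23)=71, (-22*5 - -8*29)=122; twice the area = |84| = 84; area = 42; answer 42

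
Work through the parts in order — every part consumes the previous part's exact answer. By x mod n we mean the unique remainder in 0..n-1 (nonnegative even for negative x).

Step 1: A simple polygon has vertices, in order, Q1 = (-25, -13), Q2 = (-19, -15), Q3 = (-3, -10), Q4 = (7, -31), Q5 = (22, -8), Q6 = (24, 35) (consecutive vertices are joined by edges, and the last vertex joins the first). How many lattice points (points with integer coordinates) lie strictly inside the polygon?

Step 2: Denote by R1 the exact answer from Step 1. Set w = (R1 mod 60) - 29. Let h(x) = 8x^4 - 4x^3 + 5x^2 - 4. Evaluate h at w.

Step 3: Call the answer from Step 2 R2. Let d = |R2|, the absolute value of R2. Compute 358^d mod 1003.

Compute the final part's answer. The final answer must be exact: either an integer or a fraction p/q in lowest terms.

239

Step 1: cross terms: (-25*-15 - -19*-13)=128, (-19*-10 - -3*-15)=145, (-3*-31 - 7*-10)=163, (7*-8 - 22*-31)=626, (22*35 - 24*-8)=962, (24*-13 - -25*35)=563; twice the area = |2587| = 2587; area = 2587/2; boundary points = 2 + 1 + 1 + 1 + 1 + 1 = 7; strictly interior points = area - boundary/2 + 1 = 1291; answer 1291
Step 2: R1 = 1291; w = 2; 8*(2)^4 - 4*(2)^3 + 5*(2)^2 - 4 = (128) + (-32) + (20) + (-4) = 112; answer 112
Step 3: R2 = 112; d = 112; squarings mod 1003: 358^1=358, 358^2=783, 358^4=256, 358^8=341, 358^16=936, 358^32=477, 358^64=851; 358^112 = 358^16 * 358^32 * 358^64 = 239 (mod 1003); answer 239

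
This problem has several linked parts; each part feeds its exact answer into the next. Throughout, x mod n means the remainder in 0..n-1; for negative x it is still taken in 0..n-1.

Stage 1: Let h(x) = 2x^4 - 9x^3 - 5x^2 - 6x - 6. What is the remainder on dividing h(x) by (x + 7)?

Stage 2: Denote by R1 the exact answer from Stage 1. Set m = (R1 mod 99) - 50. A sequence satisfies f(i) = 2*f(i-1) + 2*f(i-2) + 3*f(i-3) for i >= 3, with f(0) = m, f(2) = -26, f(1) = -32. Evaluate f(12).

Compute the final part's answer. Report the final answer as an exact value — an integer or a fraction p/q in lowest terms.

-2084873

Stage 1: remainder = value at the root: 2*(-7)^4 - 9*(-7)^3 - 5*(-7)^2 - 6*(-7)^1 - 6 = (4802) + (3087) + (-245) + (42) + (-6) = 7680; answer 7680
Stage 2: R1 = 7680; m = 7; f(3) = 2*(-26) + 2*(-32) + 3*(7) = -95; iterating: f(3)=-95, f(4)=-338, f(5)=-944, f(6)=-2849, f(7)=-8600, f(8)=-25730, f(9)=-77207, f(10)=-231674, f(11)=-694952, f(12)=-2084873; answer -2084873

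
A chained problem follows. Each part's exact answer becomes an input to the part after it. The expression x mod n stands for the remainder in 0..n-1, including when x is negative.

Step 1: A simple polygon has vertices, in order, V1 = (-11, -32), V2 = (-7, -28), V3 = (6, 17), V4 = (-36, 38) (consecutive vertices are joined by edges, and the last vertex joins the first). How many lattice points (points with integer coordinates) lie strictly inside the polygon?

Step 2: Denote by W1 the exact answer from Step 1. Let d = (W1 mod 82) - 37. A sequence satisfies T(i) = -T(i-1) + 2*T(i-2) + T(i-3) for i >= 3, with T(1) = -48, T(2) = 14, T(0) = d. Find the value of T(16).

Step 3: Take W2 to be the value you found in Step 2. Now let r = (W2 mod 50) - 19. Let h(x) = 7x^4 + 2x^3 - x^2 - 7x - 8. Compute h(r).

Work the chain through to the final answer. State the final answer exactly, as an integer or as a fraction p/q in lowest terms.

16113

Step 1: cross terms: (-11*-28 - -7*-32)=84, (-7*17 - 6*-28)=49, (6*38 - -36*17)=840, (-36*-32 - -11*38)=1570; twice the area = |2543| = 2543; area = 2543/2; boundary points = 4 + 1 + 21 + 5 = 31; strictly interior points = area - boundary/2 + 1 = 1257; answer 1257
Step 2: W1 = 1257; d = -10; T(3) = -1*(14) + 2*(-48) + 1*(-10) = -120; iterating: T(3)=-120, T(4)=100, T(5)=-326, T(6)=406, T(7)=-958, T(8)=1444, T(9)=-2954, T(10)=4884, T(11)=-9348, T(12)=16162, T(13)=-29974, T(14)=52950, T(15)=-96736, T(16)=172662; answer 172662
Step 3: W2 = 172662; r = -7; 7*(-7)^4 + 2*(-7)^3 - 1*(-7)^2 - 7*(-7)^1 - 8 = (16807) + (-686) + (-49) + (49) + (-8) = 16113; answer 16113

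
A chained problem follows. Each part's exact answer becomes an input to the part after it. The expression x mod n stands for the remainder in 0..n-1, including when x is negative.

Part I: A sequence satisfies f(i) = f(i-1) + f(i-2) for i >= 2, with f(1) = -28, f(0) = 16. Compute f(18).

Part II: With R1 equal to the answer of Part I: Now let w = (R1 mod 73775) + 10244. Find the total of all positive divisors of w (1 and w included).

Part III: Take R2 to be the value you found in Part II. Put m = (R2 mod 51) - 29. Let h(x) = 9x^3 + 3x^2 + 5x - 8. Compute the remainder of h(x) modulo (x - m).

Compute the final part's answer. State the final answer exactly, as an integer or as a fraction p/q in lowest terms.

Part I: f(2) = 1*(-28) + 1*(16) = -12; iterating: f(2)=-12, f(3)=-40, f(4)=-52, f(5)=-92, f(6)=-144, f(7)=-236, f(8)=-380, f(9)=-616, f(10)=-996, f(11)=-1612, f(12)=-2608, f(13)=-4220, f(14)=-6828, f(15)=-11048, f(16)=-17876, f(17)=-28924, f(18)=-46800; answer -46800
Part II: R1 = -46800; w = 37219; 37219 = 7 * 13 * 409; sigma = (1 + 7) * (1 + 13) * (1 + 409) = 8 * 14 * 410 = 45920; answer 45920
Part III: R2 = 45920; m = -9; remainder = value at the root: 9*(-9)^3 + 3*(-9)^2 + 5*(-9)^1 - 8 = (-6561) + (243) + (-45) + (-8) = -6371; answer -6371

-6371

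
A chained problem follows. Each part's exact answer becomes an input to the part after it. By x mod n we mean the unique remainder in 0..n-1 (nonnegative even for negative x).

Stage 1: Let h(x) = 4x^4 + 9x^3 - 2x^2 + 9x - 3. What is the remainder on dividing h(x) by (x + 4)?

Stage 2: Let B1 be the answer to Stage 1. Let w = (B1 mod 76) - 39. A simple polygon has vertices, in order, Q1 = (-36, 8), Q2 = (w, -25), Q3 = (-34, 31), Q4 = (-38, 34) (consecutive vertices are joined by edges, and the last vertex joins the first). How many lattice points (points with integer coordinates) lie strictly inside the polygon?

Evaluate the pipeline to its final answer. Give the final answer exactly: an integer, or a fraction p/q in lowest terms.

884

Stage 1: remainder = value at the root: 4*(-4)^4 + 9*(-4)^3 - 2*(-4)^2 + 9*(-4)^1 - 3 = (1024) + (-576) + (-32) + (-36) + (-3) = 377; answer 377
Stage 2: B1 = 377; w = 34; cross terms: (-36*-25 - 34*8)=628, (34*31 - -34*-25)=204, (-34*34 - -38*31)=22, (-38*8 - -36*34)=920; twice the area = |1774| = 1774; area = 887; boundary points = 1 + 4 + 1 + 2 = 8; strictly interior points = area - boundary/2 + 1 = 884; answer 884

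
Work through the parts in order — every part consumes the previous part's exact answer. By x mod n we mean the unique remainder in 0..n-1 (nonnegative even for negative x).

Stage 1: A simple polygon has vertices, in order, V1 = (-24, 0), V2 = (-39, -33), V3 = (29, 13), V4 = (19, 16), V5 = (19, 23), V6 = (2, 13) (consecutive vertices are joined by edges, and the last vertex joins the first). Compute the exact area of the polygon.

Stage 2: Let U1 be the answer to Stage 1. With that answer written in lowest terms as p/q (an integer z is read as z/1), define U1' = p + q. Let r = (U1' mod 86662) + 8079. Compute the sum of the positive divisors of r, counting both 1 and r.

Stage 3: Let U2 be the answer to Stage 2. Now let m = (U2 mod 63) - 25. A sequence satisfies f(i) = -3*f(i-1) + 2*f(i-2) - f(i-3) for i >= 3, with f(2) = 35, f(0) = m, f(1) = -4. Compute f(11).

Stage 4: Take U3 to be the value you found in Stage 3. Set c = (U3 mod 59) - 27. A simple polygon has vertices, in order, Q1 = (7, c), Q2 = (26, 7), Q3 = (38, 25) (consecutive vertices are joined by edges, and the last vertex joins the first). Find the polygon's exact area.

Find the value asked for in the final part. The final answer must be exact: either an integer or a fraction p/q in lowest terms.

51

Stage 1: cross terms: (-24*-33 - -39*0)=792, (-39*13 - 29*-33)=450, (29*16 - 19*13)=217, (19*23 - 19*16)=133, (19*13 - 2*23)=201, (2*0 - -24*13)=312; twice the area = |2105| = 2105; area = 2105/2; answer 2105/2
Stage 2: U1 = 2105/2; threaded value p + q = 2107; r = 10186; 10186 = 2 * 11 * 463; sigma = (1 + 2) * (1 + 11) * (1 + 463) = 3 * 12 * 464 = 16704; answer 16704
Stage 3: U2 = 16704; m = -16; f(3) = -3*(35) + 2*(-4) - 1*(-16) = -97; iterating: f(3)=-97, f(4)=365, f(5)=-1324, f(6)=4799, f(7)=-17410, f(8)=63152, f(9)=-229075, f(10)=830939, f(11)=-3014119; answer -3014119
Stage 4: U3 = -3014119; c = -13; cross terms: (7*7 - 26*-13)=387, (26*25 - 38*7)=384, (38*-13 - 7*25)=-669; twice the area = |102| = 102; area = 51; answer 51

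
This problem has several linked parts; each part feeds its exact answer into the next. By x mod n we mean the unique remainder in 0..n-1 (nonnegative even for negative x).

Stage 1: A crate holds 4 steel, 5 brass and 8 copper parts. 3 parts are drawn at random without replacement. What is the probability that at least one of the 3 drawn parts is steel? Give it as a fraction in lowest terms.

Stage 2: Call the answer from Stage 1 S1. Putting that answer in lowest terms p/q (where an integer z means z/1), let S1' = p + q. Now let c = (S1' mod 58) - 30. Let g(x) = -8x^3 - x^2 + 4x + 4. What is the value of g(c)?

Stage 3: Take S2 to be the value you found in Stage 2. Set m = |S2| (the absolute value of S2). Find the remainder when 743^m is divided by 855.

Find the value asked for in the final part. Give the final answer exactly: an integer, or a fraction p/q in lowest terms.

Stage 1: total draws C(17,3) = 680; complement C(13,3) = 286; favorable 680 - 286 = 394; P = 197/340; answer 197/340
Stage 2: S1 = 197/340; threaded value p + q = 537; c = -15; -8*(-15)^3 - 1*(-15)^2 + 4*(-15)^1 + 4 = (27000) + (-225) + (-60) + (4) = 26719; answer 26719
Stage 3: S2 = 26719; m = 26719; squarings mod 855: 743^1=743, 743^2=574, 743^4=301, 743^8=826, 743^16=841, 743^32=196, 743^64=796, 743^128=61, 743^256=301, 743^512=826, 743^1024=841, 743^2048=196, 743^4096=796, 743^8192=61, 743^16384=301; 743^26719 = 743^1 * 743^2 * 743^4 * 743^8 * 743^16 * 743^64 * 743^2048 * 743^8192 * 743^16384 = 527 (mod 855); answer 527

527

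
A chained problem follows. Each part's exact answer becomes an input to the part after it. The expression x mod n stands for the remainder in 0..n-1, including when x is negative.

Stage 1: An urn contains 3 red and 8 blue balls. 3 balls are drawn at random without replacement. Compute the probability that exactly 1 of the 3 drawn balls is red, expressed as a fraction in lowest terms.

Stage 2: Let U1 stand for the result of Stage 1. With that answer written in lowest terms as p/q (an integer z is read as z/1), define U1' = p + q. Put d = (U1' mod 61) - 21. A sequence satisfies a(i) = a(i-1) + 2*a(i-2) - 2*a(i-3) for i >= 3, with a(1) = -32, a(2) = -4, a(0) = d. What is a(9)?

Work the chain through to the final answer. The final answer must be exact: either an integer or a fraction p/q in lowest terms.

-602

Stage 1: total draws C(11,3) = 165; favorable C(3,1)*C(8,2) = 84; P = 28/55; answer 28/55
Stage 2: U1 = 28/55; threaded value p + q = 83; d = 1; a(3) = 1*(-4) + 2*(-32) - 2*(1) = -70; iterating: a(3)=-70, a(4)=-14, a(5)=-146, a(6)=-34, a(7)=-298, a(8)=-74, a(9)=-602; answer -602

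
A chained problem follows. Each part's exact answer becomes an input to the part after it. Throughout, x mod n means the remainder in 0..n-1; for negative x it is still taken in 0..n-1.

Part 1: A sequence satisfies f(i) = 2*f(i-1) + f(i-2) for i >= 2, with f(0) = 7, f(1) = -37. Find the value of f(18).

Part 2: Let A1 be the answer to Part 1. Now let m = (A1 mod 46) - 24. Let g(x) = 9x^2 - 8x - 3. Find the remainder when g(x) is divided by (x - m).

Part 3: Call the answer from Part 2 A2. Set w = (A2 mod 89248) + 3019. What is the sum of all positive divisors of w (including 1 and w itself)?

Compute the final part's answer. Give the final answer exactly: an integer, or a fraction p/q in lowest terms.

7488

Part 1: f(2) = 2*(-37) + 1*(7) = -67; iterating: f(2)=-67, f(3)=-171, f(4)=-409, f(5)=-989, f(6)=-2387, f(7)=-5763, f(8)=-13913, f(9)=-33589, f(10)=-81091, f(11)=-195771, f(12)=-472633, f(13)=-1141037, f(14)=-2754707, f(15)=-6650451, f(16)=-16055609, f(17)=-38761669, f(18)=-93578947; answer -93578947
Part 2: A1 = -93578947; m = -21; remainder = value at the root: 9*(-21)^2 - 8*(-21)^1 - 3 = (3969) + (168) + (-3) = 4134; answer 4134
Part 3: A2 = 4134; w = 7153; 7153 = 23 * 311; sigma = (1 + 23) * (1 + 311) = 24 * 312 = 7488; answer 7488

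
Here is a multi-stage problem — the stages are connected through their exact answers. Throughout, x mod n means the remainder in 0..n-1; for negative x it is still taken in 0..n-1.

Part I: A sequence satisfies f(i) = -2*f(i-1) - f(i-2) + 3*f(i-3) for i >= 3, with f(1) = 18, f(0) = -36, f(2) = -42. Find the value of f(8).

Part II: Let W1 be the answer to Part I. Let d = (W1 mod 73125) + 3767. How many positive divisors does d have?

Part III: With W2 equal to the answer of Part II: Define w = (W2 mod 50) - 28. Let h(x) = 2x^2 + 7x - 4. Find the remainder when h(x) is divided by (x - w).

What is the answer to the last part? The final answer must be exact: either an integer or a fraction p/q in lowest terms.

656

Part I: f(3) = -2*(-42) - 1*(18) + 3*(-36) = -42; iterating: f(3)=-42, f(4)=180, f(5)=-444, f(6)=582, f(7)=-180, f(8)=-1554; answer -1554
Part II: W1 = -1554; d = 75338; 75338 = 2 * 139 * 271; number of divisors = (1+1) * (1+1) * (1+1) = 8; answer 8
Part III: W2 = 8; w = -20; remainder = value at the root: 2*(-20)^2 + 7*(-20)^1 - 4 = (800) + (-140) + (-4) = 656; answer 656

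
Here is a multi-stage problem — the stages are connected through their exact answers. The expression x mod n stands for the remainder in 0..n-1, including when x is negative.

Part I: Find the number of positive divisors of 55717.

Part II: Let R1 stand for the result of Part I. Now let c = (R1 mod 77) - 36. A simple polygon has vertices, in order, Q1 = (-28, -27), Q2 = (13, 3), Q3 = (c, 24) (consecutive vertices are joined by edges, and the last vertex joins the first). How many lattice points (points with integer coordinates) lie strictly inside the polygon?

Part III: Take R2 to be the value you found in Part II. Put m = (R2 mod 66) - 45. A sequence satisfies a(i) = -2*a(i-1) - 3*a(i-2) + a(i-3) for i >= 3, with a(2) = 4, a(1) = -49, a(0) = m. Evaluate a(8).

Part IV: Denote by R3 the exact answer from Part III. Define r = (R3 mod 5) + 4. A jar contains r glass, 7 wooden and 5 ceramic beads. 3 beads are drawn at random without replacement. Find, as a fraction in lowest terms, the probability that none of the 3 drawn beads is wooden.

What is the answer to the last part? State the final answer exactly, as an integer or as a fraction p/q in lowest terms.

Part I: 55717 is prime, so its only divisors are 1 and 55717; count = 2; answer 2
Part II: R1 = 2; c = -34; cross terms: (-28*3 - 13*-27)=267, (13*24 - -34*3)=414, (-34*-27 - -28*24)=1590; twice the area = |2271| = 2271; area = 2271/2; boundary points = 1 + 1 + 3 = 5; strictly interior points = area - boundary/2 + 1 = 1134; answer 1134
Part III: R2 = 1134; m = -33; a(3) = -2*(4) - 3*(-49) + 1*(-33) = 106; iterating: a(3)=106, a(4)=-273, a(5)=232, a(6)=461, a(7)=-1891, a(8)=2631; answer 2631
Part IV: R3 = 2631; r = 5; total draws C(17,3) = 680; favorable C(10,3) = 120; P = 3/17; answer 3/17

3/17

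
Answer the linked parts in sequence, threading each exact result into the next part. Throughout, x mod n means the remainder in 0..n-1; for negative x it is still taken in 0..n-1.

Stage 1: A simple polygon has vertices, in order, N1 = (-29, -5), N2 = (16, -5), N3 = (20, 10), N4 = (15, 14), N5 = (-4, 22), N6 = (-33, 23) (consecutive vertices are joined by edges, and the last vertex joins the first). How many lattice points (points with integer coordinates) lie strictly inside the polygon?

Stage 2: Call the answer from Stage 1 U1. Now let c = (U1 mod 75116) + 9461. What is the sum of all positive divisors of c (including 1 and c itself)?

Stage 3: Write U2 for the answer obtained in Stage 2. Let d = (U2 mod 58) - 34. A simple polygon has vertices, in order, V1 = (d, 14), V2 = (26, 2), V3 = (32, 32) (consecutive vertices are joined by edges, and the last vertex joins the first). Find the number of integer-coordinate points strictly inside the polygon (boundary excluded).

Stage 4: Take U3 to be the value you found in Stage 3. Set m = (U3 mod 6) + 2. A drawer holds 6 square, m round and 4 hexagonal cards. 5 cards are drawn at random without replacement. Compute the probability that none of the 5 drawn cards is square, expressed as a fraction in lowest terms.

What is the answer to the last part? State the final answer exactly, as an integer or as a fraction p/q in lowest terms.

7/429

Stage 1: cross terms: (-29*-5 - 16*-5)=225, (16*10 - 20*-5)=260, (20*14 - 15*10)=130, (15*22 - -4*14)=386, (-4*23 - -33*22)=634, (-33*-5 - -29*23)=832; twice the area = |2467| = 2467; area = 2467/2; boundary points = 45 + 1 + 1 + 1 + 1 + 4 = 53; strictly interior points = area - boundary/2 + 1 = 1208; answer 1208
Stage 2: U1 = 1208; c = 10669; 10669 = 47 * 227; sigma = (1 + 47) * (1 + 227) = 48 * 228 = 10944; answer 10944
Stage 3: U2 = 10944; d = 6; cross terms: (6*2 - 26*14)=-352, (26*32 - 32*2)=768, (32*14 - 6*32)=256; twice the area = |672| = 672; area = 336; boundary points = 4 + 6 + 2 = 12; strictly interior points = area - boundary/2 + 1 = 331; answer 331
Stage 4: U3 = 331; m = 3; total draws C(13,5) = 1287; favorable C(7,5) = 21; P = 7/429; answer 7/429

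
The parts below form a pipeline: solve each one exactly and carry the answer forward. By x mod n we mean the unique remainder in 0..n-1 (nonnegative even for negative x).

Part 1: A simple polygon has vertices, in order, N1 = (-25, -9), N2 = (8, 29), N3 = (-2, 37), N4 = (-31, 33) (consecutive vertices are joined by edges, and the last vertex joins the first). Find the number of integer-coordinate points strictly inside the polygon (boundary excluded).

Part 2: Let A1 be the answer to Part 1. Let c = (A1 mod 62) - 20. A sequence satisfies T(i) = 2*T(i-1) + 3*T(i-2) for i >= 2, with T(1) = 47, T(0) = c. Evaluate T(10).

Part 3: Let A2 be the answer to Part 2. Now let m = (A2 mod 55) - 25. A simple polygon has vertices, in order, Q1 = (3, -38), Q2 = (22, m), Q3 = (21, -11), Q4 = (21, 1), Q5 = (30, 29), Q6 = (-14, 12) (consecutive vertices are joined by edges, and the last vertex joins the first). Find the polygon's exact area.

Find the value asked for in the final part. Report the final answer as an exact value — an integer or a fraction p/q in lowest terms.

2939/2

Part 1: cross terms: (-25*29 - 8*-9)=-653, (8*37 - -2*29)=354, (-2*33 - -31*37)=1081, (-31*-9 - -25*33)=1104; twice the area = |1886| = 1886; area = 943; boundary points = 1 + 2 + 1 + 6 = 10; strictly interior points = area - boundary/2 + 1 = 939; answer 939
Part 2: A1 = 939; c = -11; T(2) = 2*(47) + 3*(-11) = 61; iterating: T(2)=61, T(3)=263, T(4)=709, T(5)=2207, T(6)=6541, T(7)=19703, T(8)=59029, T(9)=177167, T(10)=531421; answer 531421
Part 3: A2 = 531421; m = -14; cross terms: (3*-14 - 22*-38)=794, (22*-11 - 21*-14)=52, (21*1 - 21*-11)=252, (21*29 - 30*1)=579, (30*12 - -14*29)=766, (-14*-38 - 3*12)=496; twice the area = |2939| = 2939; area = 2939/2; answer 2939/2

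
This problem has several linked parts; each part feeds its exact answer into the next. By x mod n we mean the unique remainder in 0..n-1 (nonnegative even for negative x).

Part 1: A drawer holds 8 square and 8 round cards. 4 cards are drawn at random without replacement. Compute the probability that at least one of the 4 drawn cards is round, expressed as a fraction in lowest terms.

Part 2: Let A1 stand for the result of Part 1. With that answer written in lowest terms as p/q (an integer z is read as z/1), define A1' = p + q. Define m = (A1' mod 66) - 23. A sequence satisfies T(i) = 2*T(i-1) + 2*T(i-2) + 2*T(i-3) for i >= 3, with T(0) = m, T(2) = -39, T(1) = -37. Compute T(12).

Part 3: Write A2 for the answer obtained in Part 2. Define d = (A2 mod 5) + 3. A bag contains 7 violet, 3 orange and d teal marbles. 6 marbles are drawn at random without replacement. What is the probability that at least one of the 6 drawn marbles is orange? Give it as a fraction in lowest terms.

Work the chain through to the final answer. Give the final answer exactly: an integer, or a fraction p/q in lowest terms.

11/13

Part 1: total draws C(16,4) = 1820; complement C(8,4) = 70; favorable 1820 - 70 = 1750; P = 25/26; answer 25/26
Part 2: A1 = 25/26; threaded value p + q = 51; m = 28; T(3) = 2*(-39) + 2*(-37) + 2*(28) = -96; iterating: T(3)=-96, T(4)=-344, T(5)=-958, T(6)=-2796, T(7)=-8196, T(8)=-23900, T(9)=-69784, T(10)=-203760, T(11)=-594888, T(12)=-1736864; answer -1736864
Part 3: A2 = -1736864; d = 4; total draws C(14,6) = 3003; complement C(11,6) = 462; favorable 3003 - 462 = 2541; P = 11/13; answer 11/13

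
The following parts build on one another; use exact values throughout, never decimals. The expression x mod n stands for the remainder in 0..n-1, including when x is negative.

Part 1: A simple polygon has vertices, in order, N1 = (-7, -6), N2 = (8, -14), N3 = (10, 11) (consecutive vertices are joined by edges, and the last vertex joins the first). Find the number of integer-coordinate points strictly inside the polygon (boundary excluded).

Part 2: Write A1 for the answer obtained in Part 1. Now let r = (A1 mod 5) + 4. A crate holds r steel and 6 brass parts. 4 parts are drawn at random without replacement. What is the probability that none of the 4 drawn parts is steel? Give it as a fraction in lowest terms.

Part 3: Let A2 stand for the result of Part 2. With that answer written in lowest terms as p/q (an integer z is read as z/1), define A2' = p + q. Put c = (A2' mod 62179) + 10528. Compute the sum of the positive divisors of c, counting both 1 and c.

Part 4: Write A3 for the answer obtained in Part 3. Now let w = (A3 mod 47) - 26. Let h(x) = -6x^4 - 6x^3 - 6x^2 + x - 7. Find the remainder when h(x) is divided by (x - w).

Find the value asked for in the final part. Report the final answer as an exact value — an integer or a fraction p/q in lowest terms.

Part 1: cross terms: (-7*-14 - 8*-6)=146, (8*11 - 10*-14)=228, (10*-6 - -7*11)=17; twice the area = |391| = 391; area = 391/2; boundary points = 1 + 1 + 17 = 19; strictly interior points = area - boundary/2 + 1 = 187; answer 187
Part 2: A1 = 187; r = 6; total draws C(12,4) = 495; favorable C(6,4) = 15; P = 1/33; answer 1/33
Part 3: A2 = 1/33; threaded value p + q = 34; c = 10562; 10562 = 2 * 5281; sigma = (1 + 2) * (1 + 5281) = 3 * 5282 = 15846; answer 15846
Part 4: A3 = 15846; w = -19; remainder = value at the root: -6*(-19)^4 - 6*(-19)^3 - 6*(-19)^2 + 1*(-19)^1 - 7 = (-781926) + (41154) + (-2166) + (-19) + (-7) = -742964; answer -742964

-742964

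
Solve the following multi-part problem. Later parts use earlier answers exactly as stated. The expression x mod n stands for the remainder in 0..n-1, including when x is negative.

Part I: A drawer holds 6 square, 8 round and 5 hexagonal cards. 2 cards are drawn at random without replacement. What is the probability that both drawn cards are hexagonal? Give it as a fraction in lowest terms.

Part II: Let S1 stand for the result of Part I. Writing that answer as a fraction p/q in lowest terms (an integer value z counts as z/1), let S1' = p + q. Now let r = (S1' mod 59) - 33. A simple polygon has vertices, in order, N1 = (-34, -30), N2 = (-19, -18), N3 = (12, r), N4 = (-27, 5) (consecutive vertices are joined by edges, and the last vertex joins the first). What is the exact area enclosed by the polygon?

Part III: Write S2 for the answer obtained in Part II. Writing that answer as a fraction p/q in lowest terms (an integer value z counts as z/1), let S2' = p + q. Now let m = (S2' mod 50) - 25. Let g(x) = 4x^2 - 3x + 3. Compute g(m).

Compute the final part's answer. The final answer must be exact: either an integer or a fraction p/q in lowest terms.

Part I: total draws C(19,2) = 171; favorable C(5,2) = 10; P = 10/171; answer 10/171
Part II: S1 = 10/171; threaded value p + q = 181; r = -29; cross terms: (-34*-18 - -19*-30)=42, (-19*-29 - 12*-18)=767, (12*5 - -27*-29)=-723, (-27*-30 - -34*5)=980; twice the area = |1066| = 1066; area = 533; answer 533
Part III: S2 = 533; threaded value p + q = 534; m = 9; 4*(9)^2 - 3*(9)^1 + 3 = (324) + (-27) + (3) = 300; answer 300

300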